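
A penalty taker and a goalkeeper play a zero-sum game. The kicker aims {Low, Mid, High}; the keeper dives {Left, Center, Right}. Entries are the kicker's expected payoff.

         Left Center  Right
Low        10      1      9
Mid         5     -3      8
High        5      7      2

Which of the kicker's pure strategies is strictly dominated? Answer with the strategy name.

Mid

Low gives a strictly higher payoff than Mid against every column: 10 > 5, 1 > -3, 9 > 8.
So Mid is strictly dominated and the kicker never plays it.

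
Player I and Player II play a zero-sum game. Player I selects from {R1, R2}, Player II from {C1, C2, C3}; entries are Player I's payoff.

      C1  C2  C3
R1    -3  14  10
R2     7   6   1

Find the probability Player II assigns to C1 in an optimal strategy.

Row minima: R1 → -3, R2 → 1; maximin = 1.
Column maxima: C1 → 7, C2 → 14, C3 → 10; minimax = 7.
1 ≠ 7, so there is no saddle point; optimal play is mixed.
C2 is strictly dominated by C3 (it gives Player I strictly more in every row), so Player II never plays it.
On the remaining 2×2 (R1, R2 vs C1, C3):
Let Player I play R1 with probability p. Expected payoff against C1: (-3)p + 7(1−p) = −10p + 7; against C3: 10p + 1(1−p) = 9p + 1.
Setting these equal: −10p + 7 = 9p + 1 ⇒ −19p = -6 ⇒ p = 6/19, and the value is (-10)·(6/19) + 7 = 73/19.
For Player II: with q = P(C1), equating R1's and R2's payoffs gives −13q + 10 = 6q + 1 ⇒ q = 9/19.

9/19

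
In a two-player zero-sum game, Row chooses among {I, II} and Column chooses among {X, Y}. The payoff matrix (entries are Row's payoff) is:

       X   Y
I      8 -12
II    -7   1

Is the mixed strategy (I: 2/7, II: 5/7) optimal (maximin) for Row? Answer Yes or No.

Yes

Against X this mix gives (2/7)·8 + (5/7)·(-7) = -19/7.
Against Y this mix gives (2/7)·(-12) + (5/7)·1 = -19/7.
All of Column's active replies (X, Y) yield -19/7, and no column does worse for Row. The mix makes Column indifferent and guarantees -19/7, so it is optimal.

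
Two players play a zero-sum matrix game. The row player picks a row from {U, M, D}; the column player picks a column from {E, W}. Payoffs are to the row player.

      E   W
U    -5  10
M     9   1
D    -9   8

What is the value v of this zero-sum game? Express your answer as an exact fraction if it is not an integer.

95/23

Row minima: U → -5, M → 1, D → -9; maximin = 1.
Column maxima: E → 9, W → 10; minimax = 9.
1 ≠ 9, so there is no saddle point; optimal play is mixed.
D is strictly dominated by U, so the row player never plays it.
On the remaining 2×2 (U, M vs E, W):
Let the row player play U with probability p. Expected payoff against E: (-5)p + 9(1−p) = −14p + 9; against W: 10p + 1(1−p) = 9p + 1.
Setting these equal: −14p + 9 = 9p + 1 ⇒ −23p = -8 ⇒ p = 8/23, and the value is (-14)·(8/23) + 9 = 95/23.
For the column player: with q = P(E), equating U's and M's payoffs gives −15q + 10 = 8q + 1 ⇒ q = 9/23.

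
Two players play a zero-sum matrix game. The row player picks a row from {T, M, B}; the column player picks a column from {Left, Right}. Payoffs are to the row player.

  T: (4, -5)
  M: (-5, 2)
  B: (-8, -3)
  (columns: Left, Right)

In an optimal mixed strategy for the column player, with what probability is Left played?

Row minima: T → -5, M → -5, B → -8; maximin = -5.
Column maxima: Left → 4, Right → 2; minimax = 2.
-5 ≠ 2, so there is no saddle point; optimal play is mixed.
B is strictly dominated by M, so the row player never plays it.
On the remaining 2×2 (T, M vs Left, Right):
Let the row player play T with probability p. Expected payoff against Left: 4p + (-5)(1−p) = 9p − 5; against Right: (-5)p + 2(1−p) = −7p + 2.
Setting these equal: 9p − 5 = −7p + 2 ⇒ 16p = 7 ⇒ p = 7/16, and the value is (9)·(7/16) − 5 = -17/16.
For the column player: with q = P(Left), equating T's and M's payoffs gives 9q − 5 = −7q + 2 ⇒ q = 7/16.

7/16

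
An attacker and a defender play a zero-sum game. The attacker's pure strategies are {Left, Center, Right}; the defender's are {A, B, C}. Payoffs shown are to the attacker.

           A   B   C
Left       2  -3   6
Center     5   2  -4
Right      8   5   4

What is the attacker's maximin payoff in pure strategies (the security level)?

4

Row minima: Left → -3, Center → -4, Right → 4.
The best of these is 4.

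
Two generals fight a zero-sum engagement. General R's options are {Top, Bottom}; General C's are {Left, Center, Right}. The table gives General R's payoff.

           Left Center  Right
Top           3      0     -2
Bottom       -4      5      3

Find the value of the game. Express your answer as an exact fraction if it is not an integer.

1/12

Row minima: Top → -2, Bottom → -4; maximin = -2.
Column maxima: Left → 3, Center → 5, Right → 3; minimax = 3.
-2 ≠ 3, so there is no saddle point; optimal play is mixed.
Center is strictly dominated by Right (it gives General R strictly more in every row), so General C never plays it.
On the remaining 2×2 (Top, Bottom vs Left, Right):
Let General R play Top with probability p. Expected payoff against Left: 3p + (-4)(1−p) = 7p − 4; against Right: (-2)p + 3(1−p) = −5p + 3.
Setting these equal: 7p − 4 = −5p + 3 ⇒ 12p = 7 ⇒ p = 7/12, and the value is (7)·(7/12) − 4 = 1/12.
For General C: with q = P(Left), equating Top's and Bottom's payoffs gives 5q − 2 = −7q + 3 ⇒ q = 5/12.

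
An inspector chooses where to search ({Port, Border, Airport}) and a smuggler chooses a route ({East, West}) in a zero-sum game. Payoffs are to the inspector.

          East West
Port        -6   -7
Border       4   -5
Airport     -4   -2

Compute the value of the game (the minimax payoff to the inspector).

-28/11

Row minima: Port → -7, Border → -5, Airport → -4; maximin = -4.
Column maxima: East → 4, West → -2; minimax = -2.
-4 ≠ -2, so there is no saddle point; optimal play is mixed.
Port is strictly dominated by Border, so the inspector never plays it.
On the remaining 2×2 (Border, Airport vs East, West):
Let the inspector play Border with probability p. Expected payoff against East: 4p + (-4)(1−p) = 8p − 4; against West: (-5)p + (-2)(1−p) = −3p − 2.
Setting these equal: 8p − 4 = −3p − 2 ⇒ 11p = 2 ⇒ p = 2/11, and the value is (8)·(2/11) − 4 = -28/11.
For the smuggler: with q = P(East), equating Border's and Airport's payoffs gives 9q − 5 = −2q − 2 ⇒ q = 3/11.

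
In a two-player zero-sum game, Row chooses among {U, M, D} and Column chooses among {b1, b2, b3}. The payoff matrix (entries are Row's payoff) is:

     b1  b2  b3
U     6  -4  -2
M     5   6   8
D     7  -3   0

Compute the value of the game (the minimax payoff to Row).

57/11

Row minima: U → -4, M → 5, D → -3; maximin = 5.
Column maxima: b1 → 7, b2 → 6, b3 → 8; minimax = 6.
5 ≠ 6, so there is no saddle point; optimal play is mixed.
U is strictly dominated by D, so Row never plays it.
b3 is strictly dominated by b2 (it gives Row strictly more in every row), so Column never plays it.
On the remaining 2×2 (M, D vs b1, b2):
Let Row play M with probability p. Expected payoff against b1: 5p + 7(1−p) = −2p + 7; against b2: 6p + (-3)(1−p) = 9p − 3.
Setting these equal: −2p + 7 = 9p − 3 ⇒ −11p = -10 ⇒ p = 10/11, and the value is (-2)·(10/11) + 7 = 57/11.
For Column: with q = P(b1), equating M's and D's payoffs gives −q + 6 = 10q − 3 ⇒ q = 9/11.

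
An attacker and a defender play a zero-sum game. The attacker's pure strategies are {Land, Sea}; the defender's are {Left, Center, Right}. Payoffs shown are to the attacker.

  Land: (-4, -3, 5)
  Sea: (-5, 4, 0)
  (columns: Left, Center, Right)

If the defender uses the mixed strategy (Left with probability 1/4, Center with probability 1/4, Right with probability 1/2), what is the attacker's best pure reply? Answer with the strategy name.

Expected payoff of Land: (1/4)·(-4) + (1/4)·(-3) + (1/2)·5 = 3/4.
Expected payoff of Sea: (1/4)·(-5) + (1/4)·4 + (1/2)·0 = -1/4.
The largest is 3/4, so the attacker's best response is Land.

Land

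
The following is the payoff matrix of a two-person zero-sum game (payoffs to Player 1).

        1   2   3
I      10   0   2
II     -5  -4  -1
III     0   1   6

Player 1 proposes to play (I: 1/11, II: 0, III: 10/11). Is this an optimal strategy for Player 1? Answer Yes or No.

Yes

Against 1 this mix gives (1/11)·10 + (10/11)·0 = 10/11.
Against 2 this mix gives (1/11)·0 + (10/11)·1 = 10/11.
Against 3 this mix gives (1/11)·2 + (10/11)·6 = 62/11.
All of Player 2's active replies (1, 2) yield 10/11, and no column does worse for Player 1. The mix makes Player 2 indifferent and guarantees 10/11, so it is optimal.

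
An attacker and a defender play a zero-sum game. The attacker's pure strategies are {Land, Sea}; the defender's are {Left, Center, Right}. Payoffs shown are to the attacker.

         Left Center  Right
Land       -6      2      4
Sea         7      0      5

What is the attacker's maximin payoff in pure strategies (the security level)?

Row minima: Land → -6, Sea → 0.
The best of these is 0.

0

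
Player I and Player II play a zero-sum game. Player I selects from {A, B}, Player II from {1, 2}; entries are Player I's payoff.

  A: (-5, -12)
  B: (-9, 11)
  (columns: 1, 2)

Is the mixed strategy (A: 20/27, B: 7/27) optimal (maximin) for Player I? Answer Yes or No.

Yes

Against 1 this mix gives (20/27)·(-5) + (7/27)·(-9) = -163/27.
Against 2 this mix gives (20/27)·(-12) + (7/27)·11 = -163/27.
All of Player II's active replies (1, 2) yield -163/27, and no column does worse for Player I. The mix makes Player II indifferent and guarantees -163/27, so it is optimal.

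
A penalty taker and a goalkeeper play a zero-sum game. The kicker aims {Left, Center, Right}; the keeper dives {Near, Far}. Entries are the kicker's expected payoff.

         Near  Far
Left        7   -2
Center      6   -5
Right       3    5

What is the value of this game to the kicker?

Row minima: Left → -2, Center → -5, Right → 3; maximin = 3.
Column maxima: Near → 7, Far → 5; minimax = 5.
3 ≠ 5, so there is no saddle point; optimal play is mixed.
Center is strictly dominated by Left, so the kicker never plays it.
On the remaining 2×2 (Left, Right vs Near, Far):
Let the kicker play Left with probability p. Expected payoff against Near: 7p + 3(1−p) = 4p + 3; against Far: (-2)p + 5(1−p) = −7p + 5.
Setting these equal: 4p + 3 = −7p + 5 ⇒ 11p = 2 ⇒ p = 2/11, and the value is (4)·(2/11) + 3 = 41/11.
For the keeper: with q = P(Near), equating Left's and Right's payoffs gives 9q − 2 = −2q + 5 ⇒ q = 7/11.

41/11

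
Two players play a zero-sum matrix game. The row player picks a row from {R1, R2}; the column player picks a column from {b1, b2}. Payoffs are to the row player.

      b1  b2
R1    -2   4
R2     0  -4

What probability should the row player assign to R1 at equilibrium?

Row minima: R1 → -2, R2 → -4; maximin = -2.
Column maxima: b1 → 0, b2 → 4; minimax = 0.
-2 ≠ 0, so there is no saddle point; optimal play is mixed.
Let the row player play R1 with probability p. Expected payoff against b1: (-2)p + 0(1−p) = −2p; against b2: 4p + (-4)(1−p) = 8p − 4.
Setting these equal: −2p = 8p − 4 ⇒ −10p = -4 ⇒ p = 2/5, and the value is (-2)·(2/5) = -4/5.
For the column player: with q = P(b1), equating R1's and R2's payoffs gives −6q + 4 = 4q − 4 ⇒ q = 4/5.

2/5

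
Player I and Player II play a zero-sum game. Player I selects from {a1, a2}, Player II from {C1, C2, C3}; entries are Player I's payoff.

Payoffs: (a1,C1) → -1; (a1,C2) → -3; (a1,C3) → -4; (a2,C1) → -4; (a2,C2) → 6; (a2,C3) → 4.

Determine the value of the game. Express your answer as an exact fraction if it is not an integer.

Row minima: a1 → -4, a2 → -4; maximin = -4.
Column maxima: C1 → -1, C2 → 6, C3 → 4; minimax = -1.
-4 ≠ -1, so there is no saddle point; optimal play is mixed.
C2 is strictly dominated by C3 (it gives Player I strictly more in every row), so Player II never plays it.
On the remaining 2×2 (a1, a2 vs C1, C3):
Let Player I play a1 with probability p. Expected payoff against C1: (-1)p + (-4)(1−p) = 3p − 4; against C3: (-4)p + 4(1−p) = −8p + 4.
Setting these equal: 3p − 4 = −8p + 4 ⇒ 11p = 8 ⇒ p = 8/11, and the value is (3)·(8/11) − 4 = -20/11.
For Player II: with q = P(C1), equating a1's and a2's payoffs gives 3q − 4 = −8q + 4 ⇒ q = 8/11.

-20/11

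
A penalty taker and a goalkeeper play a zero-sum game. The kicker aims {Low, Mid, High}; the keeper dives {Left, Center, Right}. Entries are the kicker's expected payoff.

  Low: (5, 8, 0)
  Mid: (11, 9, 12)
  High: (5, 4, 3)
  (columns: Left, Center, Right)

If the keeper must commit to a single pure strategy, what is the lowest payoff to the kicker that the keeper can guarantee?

9

Column maxima: Left → 11, Center → 9, Right → 12.
The smallest of these is 9.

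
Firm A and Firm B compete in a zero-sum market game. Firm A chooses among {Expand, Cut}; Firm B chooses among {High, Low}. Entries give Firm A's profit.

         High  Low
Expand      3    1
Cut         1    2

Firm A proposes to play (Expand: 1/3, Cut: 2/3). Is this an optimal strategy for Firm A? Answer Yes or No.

Yes

Against High this mix gives (1/3)·3 + (2/3)·1 = 5/3.
Against Low this mix gives (1/3)·1 + (2/3)·2 = 5/3.
All of Firm B's active replies (High, Low) yield 5/3, and no column does worse for Firm A. The mix makes Firm B indifferent and guarantees 5/3, so it is optimal.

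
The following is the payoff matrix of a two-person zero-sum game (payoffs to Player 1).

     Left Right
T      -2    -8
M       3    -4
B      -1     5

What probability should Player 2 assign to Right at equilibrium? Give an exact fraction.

4/13

Row minima: T → -8, M → -4, B → -1; maximin = -1.
Column maxima: Left → 3, Right → 5; minimax = 3.
-1 ≠ 3, so there is no saddle point; optimal play is mixed.
T is strictly dominated by M, so Player 1 never plays it.
On the remaining 2×2 (M, B vs Left, Right):
Let Player 1 play M with probability p. Expected payoff against Left: 3p + (-1)(1−p) = 4p − 1; against Right: (-4)p + 5(1−p) = −9p + 5.
Setting these equal: 4p − 1 = −9p + 5 ⇒ 13p = 6 ⇒ p = 6/13, and the value is (4)·(6/13) − 1 = 11/13.
For Player 2: with q = P(Left), equating M's and B's payoffs gives 7q − 4 = −6q + 5 ⇒ q = 9/13.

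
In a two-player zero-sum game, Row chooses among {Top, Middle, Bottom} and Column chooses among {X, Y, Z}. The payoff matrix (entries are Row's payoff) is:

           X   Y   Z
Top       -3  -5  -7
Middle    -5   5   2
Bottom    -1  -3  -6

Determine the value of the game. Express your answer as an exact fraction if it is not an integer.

Row minima: Top → -7, Middle → -5, Bottom → -6; maximin = -5.
Column maxima: X → -1, Y → 5, Z → 2; minimax = -1.
-5 ≠ -1, so there is no saddle point; optimal play is mixed.
Top is strictly dominated by Bottom, so Row never plays it.
Y is strictly dominated by Z (it gives Row strictly more in every row), so Column never plays it.
On the remaining 2×2 (Middle, Bottom vs X, Z):
Let Row play Middle with probability p. Expected payoff against X: (-5)p + (-1)(1−p) = −4p − 1; against Z: 2p + (-6)(1−p) = 8p − 6.
Setting these equal: −4p − 1 = 8p − 6 ⇒ −12p = -5 ⇒ p = 5/12, and the value is (-4)·(5/12) − 1 = -8/3.
For Column: with q = P(X), equating Middle's and Bottom's payoffs gives −7q + 2 = 5q − 6 ⇒ q = 2/3.

-8/3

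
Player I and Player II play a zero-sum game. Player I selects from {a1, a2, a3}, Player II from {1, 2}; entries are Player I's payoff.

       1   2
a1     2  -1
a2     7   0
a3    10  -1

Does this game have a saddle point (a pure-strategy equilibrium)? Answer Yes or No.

Yes

Row minima: a1 → -1, a2 → 0, a3 → -1; maximin = 0.
Column maxima: 1 → 10, 2 → 0; minimax = 0.
maximin = minimax = 0, so a saddle point exists.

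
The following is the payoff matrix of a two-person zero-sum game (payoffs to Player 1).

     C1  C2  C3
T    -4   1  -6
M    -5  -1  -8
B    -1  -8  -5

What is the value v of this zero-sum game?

-53/10

Row minima: T → -6, M → -8, B → -8; maximin = -6.
Column maxima: C1 → -1, C2 → 1, C3 → -5; minimax = -5.
-6 ≠ -5, so there is no saddle point; optimal play is mixed.
M is strictly dominated by T, so Player 1 never plays it.
C1 is strictly dominated by C3 (it gives Player 1 strictly more in every row), so Player 2 never plays it.
On the remaining 2×2 (T, B vs C2, C3):
Let Player 1 play T with probability p. Expected payoff against C2: 1p + (-8)(1−p) = 9p − 8; against C3: (-6)p + (-5)(1−p) = −p − 5.
Setting these equal: 9p − 8 = −p − 5 ⇒ 10p = 3 ⇒ p = 3/10, and the value is (9)·(3/10) − 8 = -53/10.
For Player 2: with q = P(C2), equating T's and B's payoffs gives 7q − 6 = −3q − 5 ⇒ q = 1/10.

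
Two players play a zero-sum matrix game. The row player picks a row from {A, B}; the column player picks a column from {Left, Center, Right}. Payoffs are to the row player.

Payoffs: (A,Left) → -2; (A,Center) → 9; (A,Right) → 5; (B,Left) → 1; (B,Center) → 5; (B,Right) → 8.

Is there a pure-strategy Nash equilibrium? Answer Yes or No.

Row minima: A → -2, B → 1; maximin = 1.
Column maxima: Left → 1, Center → 9, Right → 8; minimax = 1.
maximin = minimax = 1, so a saddle point exists.

Yes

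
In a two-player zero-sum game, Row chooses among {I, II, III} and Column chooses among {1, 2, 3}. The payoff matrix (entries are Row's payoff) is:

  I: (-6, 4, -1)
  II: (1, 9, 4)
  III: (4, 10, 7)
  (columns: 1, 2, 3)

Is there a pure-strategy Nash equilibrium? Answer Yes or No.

Row minima: I → -6, II → 1, III → 4; maximin = 4.
Column maxima: 1 → 4, 2 → 10, 3 → 7; minimax = 4.
maximin = minimax = 4, so a saddle point exists.

Yes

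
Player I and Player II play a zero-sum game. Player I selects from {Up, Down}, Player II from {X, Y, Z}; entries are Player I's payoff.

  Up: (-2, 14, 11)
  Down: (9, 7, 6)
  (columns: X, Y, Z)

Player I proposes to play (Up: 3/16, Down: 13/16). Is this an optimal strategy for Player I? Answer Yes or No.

Yes

Against X this mix gives (3/16)·(-2) + (13/16)·9 = 111/16.
Against Y this mix gives (3/16)·14 + (13/16)·7 = 133/16.
Against Z this mix gives (3/16)·11 + (13/16)·6 = 111/16.
All of Player II's active replies (X, Z) yield 111/16, and no column does worse for Player I. The mix makes Player II indifferent and guarantees 111/16, so it is optimal.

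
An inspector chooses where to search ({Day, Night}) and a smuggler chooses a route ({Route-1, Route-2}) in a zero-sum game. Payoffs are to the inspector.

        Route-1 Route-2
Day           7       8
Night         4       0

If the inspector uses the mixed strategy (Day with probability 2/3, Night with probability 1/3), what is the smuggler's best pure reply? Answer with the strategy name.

Route-2

If the smuggler plays Route-1, the inspector's expected payoff is (2/3)·7 + (1/3)·4 = 6.
If the smuggler plays Route-2, the inspector's expected payoff is (2/3)·8 + (1/3)·0 = 16/3.
The smuggler minimizes the inspector's payoff; the smallest is 16/3, so the best response is Route-2.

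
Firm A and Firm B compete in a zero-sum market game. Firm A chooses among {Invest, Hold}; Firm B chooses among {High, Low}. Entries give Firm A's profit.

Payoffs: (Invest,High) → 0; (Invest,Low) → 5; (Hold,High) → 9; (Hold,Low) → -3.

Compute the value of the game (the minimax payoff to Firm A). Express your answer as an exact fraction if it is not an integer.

Row minima: Invest → 0, Hold → -3; maximin = 0.
Column maxima: High → 9, Low → 5; minimax = 5.
0 ≠ 5, so there is no saddle point; optimal play is mixed.
Let Firm A play Invest with probability p. Expected payoff against High: 0p + 9(1−p) = −9p + 9; against Low: 5p + (-3)(1−p) = 8p − 3.
Setting these equal: −9p + 9 = 8p − 3 ⇒ −17p = -12 ⇒ p = 12/17, and the value is (-9)·(12/17) + 9 = 45/17.
For Firm B: with q = P(High), equating Invest's and Hold's payoffs gives −5q + 5 = 12q − 3 ⇒ q = 8/17.

45/17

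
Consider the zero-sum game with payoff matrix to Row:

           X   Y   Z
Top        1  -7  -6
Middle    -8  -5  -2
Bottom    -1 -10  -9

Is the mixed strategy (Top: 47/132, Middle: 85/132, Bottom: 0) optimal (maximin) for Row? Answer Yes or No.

No

Against X this mix gives (47/132)·1 + (85/132)·(-8) = -211/44.
Against Y this mix gives (47/132)·(-7) + (85/132)·(-5) = -377/66.
Against Z this mix gives (47/132)·(-6) + (85/132)·(-2) = -113/33.
Column will play Y, holding Row to -377/66. Shifting weight toward the row that does better against Y would raise this floor (the equalizing mix achieves -61/11 against both Y and X), so the proposed strategy is not optimal.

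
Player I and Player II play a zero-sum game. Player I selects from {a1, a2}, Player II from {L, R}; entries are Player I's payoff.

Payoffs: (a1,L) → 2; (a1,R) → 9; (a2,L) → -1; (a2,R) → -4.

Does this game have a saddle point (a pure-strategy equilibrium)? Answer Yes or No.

Row minima: a1 → 2, a2 → -4; maximin = 2.
Column maxima: L → 2, R → 9; minimax = 2.
maximin = minimax = 2, so a saddle point exists.

Yes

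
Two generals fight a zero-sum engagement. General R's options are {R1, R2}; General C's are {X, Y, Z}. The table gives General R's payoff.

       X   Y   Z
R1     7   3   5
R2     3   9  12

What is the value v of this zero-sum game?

27/5

Row minima: R1 → 3, R2 → 3; maximin = 3.
Column maxima: X → 7, Y → 9, Z → 12; minimax = 7.
3 ≠ 7, so there is no saddle point; optimal play is mixed.
Z is strictly dominated by Y (it gives General R strictly more in every row), so General C never plays it.
On the remaining 2×2 (R1, R2 vs X, Y):
Let General R play R1 with probability p. Expected payoff against X: 7p + 3(1−p) = 4p + 3; against Y: 3p + 9(1−p) = −6p + 9.
Setting these equal: 4p + 3 = −6p + 9 ⇒ 10p = 6 ⇒ p = 3/5, and the value is (4)·(3/5) + 3 = 27/5.
For General C: with q = P(X), equating R1's and R2's payoffs gives 4q + 3 = −6q + 9 ⇒ q = 3/5.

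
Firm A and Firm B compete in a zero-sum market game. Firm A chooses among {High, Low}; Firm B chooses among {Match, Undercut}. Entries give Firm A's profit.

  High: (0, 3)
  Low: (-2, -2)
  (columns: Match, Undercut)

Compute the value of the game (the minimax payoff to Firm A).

0

Row minima: High → 0, Low → -2; maximin = 0.
Column maxima: Match → 0, Undercut → 3; minimax = 0.
Since maximin = minimax = 0, there is a saddle point and the value is 0.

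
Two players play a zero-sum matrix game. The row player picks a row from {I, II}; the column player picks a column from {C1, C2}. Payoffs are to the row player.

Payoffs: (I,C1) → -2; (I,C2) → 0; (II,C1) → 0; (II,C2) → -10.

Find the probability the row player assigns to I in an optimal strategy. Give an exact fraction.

5/6

Row minima: I → -2, II → -10; maximin = -2.
Column maxima: C1 → 0, C2 → 0; minimax = 0.
-2 ≠ 0, so there is no saddle point; optimal play is mixed.
Let the row player play I with probability p. Expected payoff against C1: (-2)p + 0(1−p) = −2p; against C2: 0p + (-10)(1−p) = 10p − 10.
Setting these equal: −2p = 10p − 10 ⇒ −12p = -10 ⇒ p = 5/6, and the value is (-2)·(5/6) = -5/3.
For the column player: with q = P(C1), equating I's and II's payoffs gives −2q = 10q − 10 ⇒ q = 5/6.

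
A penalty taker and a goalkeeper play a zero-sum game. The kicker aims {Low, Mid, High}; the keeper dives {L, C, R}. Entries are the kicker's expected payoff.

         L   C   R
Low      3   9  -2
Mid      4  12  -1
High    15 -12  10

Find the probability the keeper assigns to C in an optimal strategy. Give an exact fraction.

Row minima: Low → -2, Mid → -1, High → -12; maximin = -1.
Column maxima: L → 15, C → 12, R → 10; minimax = 10.
-1 ≠ 10, so there is no saddle point; optimal play is mixed.
Low is strictly dominated by Mid, so the kicker never plays it.
L is strictly dominated by R (it gives the kicker strictly more in every row), so the keeper never plays it.
On the remaining 2×2 (Mid, High vs C, R):
Let the kicker play Mid with probability p. Expected payoff against C: 12p + (-12)(1−p) = 24p − 12; against R: (-1)p + 10(1−p) = −11p + 10.
Setting these equal: 24p − 12 = −11p + 10 ⇒ 35p = 22 ⇒ p = 22/35, and the value is (24)·(22/35) − 12 = 108/35.
For the keeper: with q = P(C), equating Mid's and High's payoffs gives 13q − 1 = −22q + 10 ⇒ q = 11/35.

11/35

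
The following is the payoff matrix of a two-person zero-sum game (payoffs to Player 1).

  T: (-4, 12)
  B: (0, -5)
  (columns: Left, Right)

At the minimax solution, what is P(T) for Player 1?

Row minima: T → -4, B → -5; maximin = -4.
Column maxima: Left → 0, Right → 12; minimax = 0.
-4 ≠ 0, so there is no saddle point; optimal play is mixed.
Let Player 1 play T with probability p. Expected payoff against Left: (-4)p + 0(1−p) = −4p; against Right: 12p + (-5)(1−p) = 17p − 5.
Setting these equal: −4p = 17p − 5 ⇒ −21p = -5 ⇒ p = 5/21, and the value is (-4)·(5/21) = -20/21.
For Player 2: with q = P(Left), equating T's and B's payoffs gives −16q + 12 = 5q − 5 ⇒ q = 17/21.

5/21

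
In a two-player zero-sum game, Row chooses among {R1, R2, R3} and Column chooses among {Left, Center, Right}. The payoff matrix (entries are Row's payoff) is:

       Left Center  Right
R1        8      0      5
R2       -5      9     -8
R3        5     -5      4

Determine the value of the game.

45/22

Row minima: R1 → 0, R2 → -8, R3 → -5; maximin = 0.
Column maxima: Left → 8, Center → 9, Right → 5; minimax = 5.
0 ≠ 5, so there is no saddle point; optimal play is mixed.
R3 is strictly dominated by R1, so Row never plays it.
Left is strictly dominated by Right (it gives Row strictly more in every row), so Column never plays it.
On the remaining 2×2 (R1, R2 vs Center, Right):
Let Row play R1 with probability p. Expected payoff against Center: 0p + 9(1−p) = −9p + 9; against Right: 5p + (-8)(1−p) = 13p − 8.
Setting these equal: −9p + 9 = 13p − 8 ⇒ −22p = -17 ⇒ p = 17/22, and the value is (-9)·(17/22) + 9 = 45/22.
For Column: with q = P(Center), equating R1's and R2's payoffs gives −5q + 5 = 17q − 8 ⇒ q = 13/22.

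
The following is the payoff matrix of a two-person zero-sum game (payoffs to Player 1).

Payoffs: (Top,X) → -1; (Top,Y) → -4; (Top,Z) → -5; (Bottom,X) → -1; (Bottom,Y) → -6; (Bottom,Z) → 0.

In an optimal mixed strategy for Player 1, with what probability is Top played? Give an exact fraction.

Row minima: Top → -5, Bottom → -6; maximin = -5.
Column maxima: X → -1, Y → -4, Z → 0; minimax = -4.
-5 ≠ -4, so there is no saddle point; optimal play is mixed.
X is strictly dominated by Y (it gives Player 1 strictly more in every row), so Player 2 never plays it.
On the remaining 2×2 (Top, Bottom vs Y, Z):
Let Player 1 play Top with probability p. Expected payoff against Y: (-4)p + (-6)(1−p) = 2p − 6; against Z: (-5)p + 0(1−p) = −5p.
Setting these equal: 2p − 6 = −5p ⇒ 7p = 6 ⇒ p = 6/7, and the value is (2)·(6/7) − 6 = -30/7.
For Player 2: with q = P(Y), equating Top's and Bottom's payoffs gives q − 5 = −6q ⇒ q = 5/7.

6/7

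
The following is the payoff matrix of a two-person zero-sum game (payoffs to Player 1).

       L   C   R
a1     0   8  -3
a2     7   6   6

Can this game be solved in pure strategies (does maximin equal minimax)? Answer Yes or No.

Row minima: a1 → -3, a2 → 6; maximin = 6.
Column maxima: L → 7, C → 8, R → 6; minimax = 6.
maximin = minimax = 6, so a saddle point exists.

Yes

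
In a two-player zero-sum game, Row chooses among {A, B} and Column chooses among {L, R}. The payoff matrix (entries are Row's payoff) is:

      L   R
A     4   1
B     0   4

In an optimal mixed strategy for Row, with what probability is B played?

3/7

Row minima: A → 1, B → 0; maximin = 1.
Column maxima: L → 4, R → 4; minimax = 4.
1 ≠ 4, so there is no saddle point; optimal play is mixed.
Let Row play A with probability p. Expected payoff against L: 4p + 0(1−p) = 4p; against R: 1p + 4(1−p) = −3p + 4.
Setting these equal: 4p = −3p + 4 ⇒ 7p = 4 ⇒ p = 4/7, and the value is (4)·(4/7) = 16/7.
For Column: with q = P(L), equating A's and B's payoffs gives 3q + 1 = −4q + 4 ⇒ q = 3/7.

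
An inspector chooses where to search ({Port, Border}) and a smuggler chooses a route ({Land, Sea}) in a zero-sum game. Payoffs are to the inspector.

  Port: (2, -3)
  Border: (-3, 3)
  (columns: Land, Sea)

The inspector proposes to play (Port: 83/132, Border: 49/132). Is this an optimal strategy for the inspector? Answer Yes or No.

Against Land this mix gives (83/132)·2 + (49/132)·(-3) = 19/132.
Against Sea this mix gives (83/132)·(-3) + (49/132)·3 = -17/22.
The smuggler will play Sea, holding the inspector to -17/22. Shifting weight toward the row that does better against Sea would raise this floor (the equalizing mix achieves -3/11 against both Sea and Land), so the proposed strategy is not optimal.

No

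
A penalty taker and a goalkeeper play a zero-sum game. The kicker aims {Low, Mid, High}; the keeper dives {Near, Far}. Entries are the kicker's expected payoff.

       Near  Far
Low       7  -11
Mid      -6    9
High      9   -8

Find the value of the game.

33/32

Row minima: Low → -11, Mid → -6, High → -8; maximin = -6.
Column maxima: Near → 9, Far → 9; minimax = 9.
-6 ≠ 9, so there is no saddle point; optimal play is mixed.
Low is strictly dominated by High, so the kicker never plays it.
On the remaining 2×2 (Mid, High vs Near, Far):
Let the kicker play Mid with probability p. Expected payoff against Near: (-6)p + 9(1−p) = −15p + 9; against Far: 9p + (-8)(1−p) = 17p − 8.
Setting these equal: −15p + 9 = 17p − 8 ⇒ −32p = -17 ⇒ p = 17/32, and the value is (-15)·(17/32) + 9 = 33/32.
For the keeper: with q = P(Near), equating Mid's and High's payoffs gives −15q + 9 = 17q − 8 ⇒ q = 17/32.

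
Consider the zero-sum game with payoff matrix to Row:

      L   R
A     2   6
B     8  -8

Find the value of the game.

Row minima: A → 2, B → -8; maximin = 2.
Column maxima: L → 8, R → 6; minimax = 6.
2 ≠ 6, so there is no saddle point; optimal play is mixed.
Let Row play A with probability p. Expected payoff against L: 2p + 8(1−p) = −6p + 8; against R: 6p + (-8)(1−p) = 14p − 8.
Setting these equal: −6p + 8 = 14p − 8 ⇒ −20p = -16 ⇒ p = 4/5, and the value is (-6)·(4/5) + 8 = 16/5.
For Column: with q = P(L), equating A's and B's payoffs gives −4q + 6 = 16q − 8 ⇒ q = 7/10.

16/5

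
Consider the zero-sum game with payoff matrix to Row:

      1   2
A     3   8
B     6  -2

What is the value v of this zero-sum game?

Row minima: A → 3, B → -2; maximin = 3.
Column maxima: 1 → 6, 2 → 8; minimax = 6.
3 ≠ 6, so there is no saddle point; optimal play is mixed.
Let Row play A with probability p. Expected payoff against 1: 3p + 6(1−p) = −3p + 6; against 2: 8p + (-2)(1−p) = 10p − 2.
Setting these equal: −3p + 6 = 10p − 2 ⇒ −13p = -8 ⇒ p = 8/13, and the value is (-3)·(8/13) + 6 = 54/13.
For Column: with q = P(1), equating A's and B's payoffs gives −5q + 8 = 8q − 2 ⇒ q = 10/13.

54/13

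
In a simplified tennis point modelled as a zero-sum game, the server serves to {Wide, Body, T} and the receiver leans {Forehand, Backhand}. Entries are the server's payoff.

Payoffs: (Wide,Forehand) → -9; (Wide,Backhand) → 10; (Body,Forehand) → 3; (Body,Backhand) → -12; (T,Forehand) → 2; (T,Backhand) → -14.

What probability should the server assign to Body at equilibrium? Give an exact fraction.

Row minima: Wide → -9, Body → -12, T → -14; maximin = -9.
Column maxima: Forehand → 3, Backhand → 10; minimax = 3.
-9 ≠ 3, so there is no saddle point; optimal play is mixed.
T is strictly dominated by Body, so the server never plays it.
On the remaining 2×2 (Wide, Body vs Forehand, Backhand):
Let the server play Wide with probability p. Expected payoff against Forehand: (-9)p + 3(1−p) = −12p + 3; against Backhand: 10p + (-12)(1−p) = 22p − 12.
Setting these equal: −12p + 3 = 22p − 12 ⇒ −34p = -15 ⇒ p = 15/34, and the value is (-12)·(15/34) + 3 = -39/17.
For the receiver: with q = P(Forehand), equating Wide's and Body's payoffs gives −19q + 10 = 15q − 12 ⇒ q = 11/17.

19/34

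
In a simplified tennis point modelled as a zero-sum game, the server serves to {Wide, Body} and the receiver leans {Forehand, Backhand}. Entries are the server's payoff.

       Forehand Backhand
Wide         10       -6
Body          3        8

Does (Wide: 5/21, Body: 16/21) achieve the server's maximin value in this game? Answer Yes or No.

Against Forehand this mix gives (5/21)·10 + (16/21)·3 = 14/3.
Against Backhand this mix gives (5/21)·(-6) + (16/21)·8 = 14/3.
All of the receiver's active replies (Forehand, Backhand) yield 14/3, and no column does worse for the server. The mix makes the receiver indifferent and guarantees 14/3, so it is optimal.

Yes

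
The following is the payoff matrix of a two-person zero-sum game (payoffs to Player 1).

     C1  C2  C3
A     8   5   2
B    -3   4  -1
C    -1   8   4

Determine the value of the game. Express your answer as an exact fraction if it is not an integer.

Row minima: A → 2, B → -3, C → -1; maximin = 2.
Column maxima: C1 → 8, C2 → 8, C3 → 4; minimax = 4.
2 ≠ 4, so there is no saddle point; optimal play is mixed.
B is strictly dominated by A, so Player 1 never plays it.
C2 is strictly dominated by C3 (it gives Player 1 strictly more in every row), so Player 2 never plays it.
On the remaining 2×2 (A, C vs C1, C3):
Let Player 1 play A with probability p. Expected payoff against C1: 8p + (-1)(1−p) = 9p − 1; against C3: 2p + 4(1−p) = −2p + 4.
Setting these equal: 9p − 1 = −2p + 4 ⇒ 11p = 5 ⇒ p = 5/11, and the value is (9)·(5/11) − 1 = 34/11.
For Player 2: with q = P(C1), equating A's and C's payoffs gives 6q + 2 = −5q + 4 ⇒ q = 2/11.

34/11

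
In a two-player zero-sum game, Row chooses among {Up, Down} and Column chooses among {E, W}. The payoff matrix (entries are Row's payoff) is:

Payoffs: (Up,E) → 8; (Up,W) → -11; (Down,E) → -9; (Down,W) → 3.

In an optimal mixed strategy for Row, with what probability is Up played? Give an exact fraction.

Row minima: Up → -11, Down → -9; maximin = -9.
Column maxima: E → 8, W → 3; minimax = 3.
-9 ≠ 3, so there is no saddle point; optimal play is mixed.
Let Row play Up with probability p. Expected payoff against E: 8p + (-9)(1−p) = 17p − 9; against W: (-11)p + 3(1−p) = −14p + 3.
Setting these equal: 17p − 9 = −14p + 3 ⇒ 31p = 12 ⇒ p = 12/31, and the value is (17)·(12/31) − 9 = -75/31.
For Column: with q = P(E), equating Up's and Down's payoffs gives 19q − 11 = −12q + 3 ⇒ q = 14/31.

12/31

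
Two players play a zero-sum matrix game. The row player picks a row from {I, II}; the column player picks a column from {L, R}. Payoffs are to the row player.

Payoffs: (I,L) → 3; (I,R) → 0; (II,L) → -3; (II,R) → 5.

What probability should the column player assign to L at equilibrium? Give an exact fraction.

Row minima: I → 0, II → -3; maximin = 0.
Column maxima: L → 3, R → 5; minimax = 3.
0 ≠ 3, so there is no saddle point; optimal play is mixed.
Let the row player play I with probability p. Expected payoff against L: 3p + (-3)(1−p) = 6p − 3; against R: 0p + 5(1−p) = −5p + 5.
Setting these equal: 6p − 3 = −5p + 5 ⇒ 11p = 8 ⇒ p = 8/11, and the value is (6)·(8/11) − 3 = 15/11.
For the column player: with q = P(L), equating I's and II's payoffs gives 3q = −8q + 5 ⇒ q = 5/11.

5/11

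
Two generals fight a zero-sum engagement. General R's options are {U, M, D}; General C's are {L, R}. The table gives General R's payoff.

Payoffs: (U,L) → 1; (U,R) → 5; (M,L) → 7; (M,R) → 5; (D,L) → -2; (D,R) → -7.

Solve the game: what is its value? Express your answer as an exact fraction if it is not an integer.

Row minima: U → 1, M → 5, D → -7; maximin = 5.
Column maxima: L → 7, R → 5; minimax = 5.
Since maximin = minimax = 5, there is a saddle point and the value is 5.

5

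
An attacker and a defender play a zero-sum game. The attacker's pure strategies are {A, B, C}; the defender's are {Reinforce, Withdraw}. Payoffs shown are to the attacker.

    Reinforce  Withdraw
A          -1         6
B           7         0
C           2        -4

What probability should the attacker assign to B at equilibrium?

Row minima: A → -1, B → 0, C → -4; maximin = 0.
Column maxima: Reinforce → 7, Withdraw → 6; minimax = 6.
0 ≠ 6, so there is no saddle point; optimal play is mixed.
C is strictly dominated by B, so the attacker never plays it.
On the remaining 2×2 (A, B vs Reinforce, Withdraw):
Let the attacker play A with probability p. Expected payoff against Reinforce: (-1)p + 7(1−p) = −8p + 7; against Withdraw: 6p + 0(1−p) = 6p.
Setting these equal: −8p + 7 = 6p ⇒ −14p = -7 ⇒ p = 1/2, and the value is (-8)·(1/2) + 7 = 3.
For the defender: with q = P(Reinforce), equating A's and B's payoffs gives −7q + 6 = 7q ⇒ q = 3/7.

1/2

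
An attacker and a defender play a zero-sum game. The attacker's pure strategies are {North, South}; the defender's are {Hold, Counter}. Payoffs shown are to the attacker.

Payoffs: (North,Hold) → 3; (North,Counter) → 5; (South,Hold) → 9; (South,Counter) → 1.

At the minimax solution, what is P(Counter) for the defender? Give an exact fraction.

Row minima: North → 3, South → 1; maximin = 3.
Column maxima: Hold → 9, Counter → 5; minimax = 5.
3 ≠ 5, so there is no saddle point; optimal play is mixed.
Let the attacker play North with probability p. Expected payoff against Hold: 3p + 9(1−p) = −6p + 9; against Counter: 5p + 1(1−p) = 4p + 1.
Setting these equal: −6p + 9 = 4p + 1 ⇒ −10p = -8 ⇒ p = 4/5, and the value is (-6)·(4/5) + 9 = 21/5.
For the defender: with q = P(Hold), equating North's and South's payoffs gives −2q + 5 = 8q + 1 ⇒ q = 2/5.

3/5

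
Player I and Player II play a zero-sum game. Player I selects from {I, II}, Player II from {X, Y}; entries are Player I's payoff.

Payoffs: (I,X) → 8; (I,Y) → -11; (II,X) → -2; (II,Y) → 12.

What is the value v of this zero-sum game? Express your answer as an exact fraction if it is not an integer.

74/33

Row minima: I → -11, II → -2; maximin = -2.
Column maxima: X → 8, Y → 12; minimax = 8.
-2 ≠ 8, so there is no saddle point; optimal play is mixed.
Let Player I play I with probability p. Expected payoff against X: 8p + (-2)(1−p) = 10p − 2; against Y: (-11)p + 12(1−p) = −23p + 12.
Setting these equal: 10p − 2 = −23p + 12 ⇒ 33p = 14 ⇒ p = 14/33, and the value is (10)·(14/33) − 2 = 74/33.
For Player II: with q = P(X), equating I's and II's payoffs gives 19q − 11 = −14q + 12 ⇒ q = 23/33.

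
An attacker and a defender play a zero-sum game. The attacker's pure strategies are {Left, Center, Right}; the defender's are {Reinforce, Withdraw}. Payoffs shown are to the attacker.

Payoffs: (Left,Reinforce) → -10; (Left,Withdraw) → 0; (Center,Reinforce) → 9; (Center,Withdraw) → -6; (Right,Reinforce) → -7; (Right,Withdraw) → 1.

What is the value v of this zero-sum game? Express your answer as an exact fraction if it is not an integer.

-33/23

Row minima: Left → -10, Center → -6, Right → -7; maximin = -6.
Column maxima: Reinforce → 9, Withdraw → 1; minimax = 1.
-6 ≠ 1, so there is no saddle point; optimal play is mixed.
Left is strictly dominated by Right, so the attacker never plays it.
On the remaining 2×2 (Center, Right vs Reinforce, Withdraw):
Let the attacker play Center with probability p. Expected payoff against Reinforce: 9p + (-7)(1−p) = 16p − 7; against Withdraw: (-6)p + 1(1−p) = −7p + 1.
Setting these equal: 16p − 7 = −7p + 1 ⇒ 23p = 8 ⇒ p = 8/23, and the value is (16)·(8/23) − 7 = -33/23.
For the defender: with q = P(Reinforce), equating Center's and Right's payoffs gives 15q − 6 = −8q + 1 ⇒ q = 7/23.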